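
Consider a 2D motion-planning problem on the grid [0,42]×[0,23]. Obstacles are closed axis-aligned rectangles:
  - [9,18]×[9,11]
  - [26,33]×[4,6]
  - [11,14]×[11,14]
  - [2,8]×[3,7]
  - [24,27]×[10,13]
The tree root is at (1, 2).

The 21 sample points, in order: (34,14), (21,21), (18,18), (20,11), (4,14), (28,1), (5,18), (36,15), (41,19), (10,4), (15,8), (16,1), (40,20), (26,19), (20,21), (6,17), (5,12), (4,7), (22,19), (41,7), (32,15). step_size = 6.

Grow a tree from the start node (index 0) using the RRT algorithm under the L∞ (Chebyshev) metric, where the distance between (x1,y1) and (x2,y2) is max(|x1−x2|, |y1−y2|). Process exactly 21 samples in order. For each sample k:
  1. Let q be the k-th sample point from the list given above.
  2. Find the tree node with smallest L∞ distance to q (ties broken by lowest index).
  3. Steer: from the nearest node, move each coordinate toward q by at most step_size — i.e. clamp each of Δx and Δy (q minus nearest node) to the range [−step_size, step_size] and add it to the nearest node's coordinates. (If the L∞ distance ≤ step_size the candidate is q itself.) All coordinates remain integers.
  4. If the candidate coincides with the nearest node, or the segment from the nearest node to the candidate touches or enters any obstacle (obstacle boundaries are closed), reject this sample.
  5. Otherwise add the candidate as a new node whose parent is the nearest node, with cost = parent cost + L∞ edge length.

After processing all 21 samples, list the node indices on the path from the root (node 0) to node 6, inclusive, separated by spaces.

Path: 0 1 2 5 6

1. q=(34,14) nearest=0 d=33 new=(7,8) → blocked by [2,8]×[3,7], reject
2. q=(21,21) nearest=0 d=20 new=(7,8) → blocked by [2,8]×[3,7], reject
3. q=(18,18) nearest=0 d=17 new=(7,8) → blocked by [2,8]×[3,7], reject
4. q=(20,11) nearest=0 d=19 new=(7,8) → blocked by [2,8]×[3,7], reject
5. q=(4,14) nearest=0 d=12 new=(4,8) → blocked by [2,8]×[3,7], reject
6. q=(28,1) nearest=0 d=27 new=(7,1) → add node 1 parent=0 cost=6
7. q=(5,18) nearest=0 d=16 new=(5,8) → blocked by [2,8]×[3,7], reject
8. q=(36,15) nearest=1 d=29 new=(13,7) → add node 2 parent=1 cost=12
9. q=(41,19) nearest=2 d=28 new=(19,13) → blocked by [9,18]×[9,11], reject
10. q=(10,4) nearest=1 d=3 new=(10,4) → add node 3 parent=1 cost=9
11. q=(15,8) nearest=2 d=2 new=(15,8) → add node 4 parent=2 cost=14
12. q=(16,1) nearest=2 d=6 new=(16,1) → add node 5 parent=2 cost=18
13. q=(40,20) nearest=5 d=24 new=(22,7) → add node 6 parent=5 cost=24
14. q=(26,19) nearest=4 d=11 new=(21,14) → blocked by [9,18]×[9,11], reject
15. q=(20,21) nearest=4 d=13 new=(20,14) → blocked by [9,18]×[9,11], reject
16. q=(6,17) nearest=4 d=9 new=(9,14) → blocked by [9,18]×[9,11], reject
17. q=(5,12) nearest=2 d=8 new=(7,12) → blocked by [9,18]×[9,11], reject
18. q=(4,7) nearest=0 d=5 new=(4,7) → blocked by [2,8]×[3,7], reject
19. q=(22,19) nearest=4 d=11 new=(21,14) → blocked by [9,18]×[9,11], reject
20. q=(41,7) nearest=6 d=19 new=(28,7) → add node 7 parent=6 cost=30
21. q=(32,15) nearest=7 d=8 new=(32,13) → add node 8 parent=7 cost=36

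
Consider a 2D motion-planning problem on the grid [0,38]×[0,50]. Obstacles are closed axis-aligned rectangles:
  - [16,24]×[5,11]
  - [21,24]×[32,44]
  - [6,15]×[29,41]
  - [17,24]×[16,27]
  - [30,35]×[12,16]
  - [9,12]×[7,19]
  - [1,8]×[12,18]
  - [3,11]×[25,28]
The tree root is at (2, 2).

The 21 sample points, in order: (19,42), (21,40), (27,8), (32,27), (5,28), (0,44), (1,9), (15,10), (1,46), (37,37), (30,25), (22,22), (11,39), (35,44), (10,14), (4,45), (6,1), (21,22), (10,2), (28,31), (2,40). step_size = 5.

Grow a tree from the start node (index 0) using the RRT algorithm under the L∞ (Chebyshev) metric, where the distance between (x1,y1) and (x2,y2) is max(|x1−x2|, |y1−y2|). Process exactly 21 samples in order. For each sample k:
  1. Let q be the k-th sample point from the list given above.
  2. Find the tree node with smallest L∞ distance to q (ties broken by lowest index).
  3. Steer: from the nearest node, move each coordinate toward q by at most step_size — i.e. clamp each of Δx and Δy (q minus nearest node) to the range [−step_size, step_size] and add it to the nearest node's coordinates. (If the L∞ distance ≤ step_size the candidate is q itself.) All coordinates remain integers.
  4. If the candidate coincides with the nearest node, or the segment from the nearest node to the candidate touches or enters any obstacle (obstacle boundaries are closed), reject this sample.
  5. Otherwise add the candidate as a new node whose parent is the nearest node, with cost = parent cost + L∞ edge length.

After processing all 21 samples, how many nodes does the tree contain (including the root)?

1. q=(19,42) nearest=0 d=40 new=(7,7) → add node 1 parent=0 cost=5
2. q=(21,40) nearest=1 d=33 new=(12,12) → blocked by [9,12]×[7,19], reject
3. q=(27,8) nearest=1 d=20 new=(12,8) → blocked by [9,12]×[7,19], reject
4. q=(32,27) nearest=1 d=25 new=(12,12) → blocked by [9,12]×[7,19], reject
5. q=(5,28) nearest=1 d=21 new=(5,12) → blocked by [1,8]×[12,18], reject
6. q=(0,44) nearest=1 d=37 new=(2,12) → blocked by [1,8]×[12,18], reject
7. q=(1,9) nearest=1 d=6 new=(2,9) → add node 2 parent=1 cost=10
8. q=(15,10) nearest=1 d=8 new=(12,10) → blocked by [9,12]×[7,19], reject
9. q=(1,46) nearest=2 d=37 new=(1,14) → blocked by [1,8]×[12,18], reject
10. q=(37,37) nearest=1 d=30 new=(12,12) → blocked by [9,12]×[7,19], reject
11. q=(30,25) nearest=1 d=23 new=(12,12) → blocked by [9,12]×[7,19], reject
12. q=(22,22) nearest=1 d=15 new=(12,12) → blocked by [9,12]×[7,19], reject
13. q=(11,39) nearest=2 d=30 new=(7,14) → blocked by [1,8]×[12,18], reject
14. q=(35,44) nearest=2 d=35 new=(7,14) → blocked by [1,8]×[12,18], reject
15. q=(10,14) nearest=1 d=7 new=(10,12) → blocked by [9,12]×[7,19], reject
16. q=(4,45) nearest=2 d=36 new=(4,14) → blocked by [1,8]×[12,18], reject
17. q=(6,1) nearest=0 d=4 new=(6,1) → add node 3 parent=0 cost=4
18. q=(21,22) nearest=1 d=15 new=(12,12) → blocked by [9,12]×[7,19], reject
19. q=(10,2) nearest=3 d=4 new=(10,2) → add node 4 parent=3 cost=8
20. q=(28,31) nearest=1 d=24 new=(12,12) → blocked by [9,12]×[7,19], reject
21. q=(2,40) nearest=2 d=31 new=(2,14) → blocked by [1,8]×[12,18], reject

Node count: 5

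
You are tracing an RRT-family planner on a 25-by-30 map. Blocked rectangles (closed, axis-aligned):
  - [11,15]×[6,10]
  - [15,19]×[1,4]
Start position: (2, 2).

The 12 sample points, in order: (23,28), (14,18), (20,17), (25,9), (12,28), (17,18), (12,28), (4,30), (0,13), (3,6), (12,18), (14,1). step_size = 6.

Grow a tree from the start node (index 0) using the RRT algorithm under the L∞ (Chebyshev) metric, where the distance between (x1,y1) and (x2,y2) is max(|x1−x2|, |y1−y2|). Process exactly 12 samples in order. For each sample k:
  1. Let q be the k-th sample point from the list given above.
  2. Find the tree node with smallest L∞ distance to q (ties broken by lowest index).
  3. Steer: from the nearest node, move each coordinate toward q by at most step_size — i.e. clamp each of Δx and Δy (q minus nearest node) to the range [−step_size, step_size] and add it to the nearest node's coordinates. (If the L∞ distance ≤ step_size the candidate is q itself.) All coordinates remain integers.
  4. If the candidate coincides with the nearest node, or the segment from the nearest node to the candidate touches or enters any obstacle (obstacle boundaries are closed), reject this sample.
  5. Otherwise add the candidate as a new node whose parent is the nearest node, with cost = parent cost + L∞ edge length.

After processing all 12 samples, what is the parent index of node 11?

Parent of node 11: 2

1. q=(23,28) nearest=0 d=26 new=(8,8) → add node 1 parent=0 cost=6
2. q=(14,18) nearest=1 d=10 new=(14,14) → add node 2 parent=1 cost=12
3. q=(20,17) nearest=2 d=6 new=(20,17) → add node 3 parent=2 cost=18
4. q=(25,9) nearest=3 d=8 new=(25,11) → add node 4 parent=3 cost=24
5. q=(12,28) nearest=3 d=11 new=(14,23) → add node 5 parent=3 cost=24
6. q=(17,18) nearest=3 d=3 new=(17,18) → add node 6 parent=3 cost=21
7. q=(12,28) nearest=5 d=5 new=(12,28) → add node 7 parent=5 cost=29
8. q=(4,30) nearest=7 d=8 new=(6,30) → add node 8 parent=7 cost=35
9. q=(0,13) nearest=1 d=8 new=(2,13) → add node 9 parent=1 cost=12
10. q=(3,6) nearest=0 d=4 new=(3,6) → add node 10 parent=0 cost=4
11. q=(12,18) nearest=2 d=4 new=(12,18) → add node 11 parent=2 cost=16
12. q=(14,1) nearest=1 d=7 new=(14,2) → add node 12 parent=1 cost=12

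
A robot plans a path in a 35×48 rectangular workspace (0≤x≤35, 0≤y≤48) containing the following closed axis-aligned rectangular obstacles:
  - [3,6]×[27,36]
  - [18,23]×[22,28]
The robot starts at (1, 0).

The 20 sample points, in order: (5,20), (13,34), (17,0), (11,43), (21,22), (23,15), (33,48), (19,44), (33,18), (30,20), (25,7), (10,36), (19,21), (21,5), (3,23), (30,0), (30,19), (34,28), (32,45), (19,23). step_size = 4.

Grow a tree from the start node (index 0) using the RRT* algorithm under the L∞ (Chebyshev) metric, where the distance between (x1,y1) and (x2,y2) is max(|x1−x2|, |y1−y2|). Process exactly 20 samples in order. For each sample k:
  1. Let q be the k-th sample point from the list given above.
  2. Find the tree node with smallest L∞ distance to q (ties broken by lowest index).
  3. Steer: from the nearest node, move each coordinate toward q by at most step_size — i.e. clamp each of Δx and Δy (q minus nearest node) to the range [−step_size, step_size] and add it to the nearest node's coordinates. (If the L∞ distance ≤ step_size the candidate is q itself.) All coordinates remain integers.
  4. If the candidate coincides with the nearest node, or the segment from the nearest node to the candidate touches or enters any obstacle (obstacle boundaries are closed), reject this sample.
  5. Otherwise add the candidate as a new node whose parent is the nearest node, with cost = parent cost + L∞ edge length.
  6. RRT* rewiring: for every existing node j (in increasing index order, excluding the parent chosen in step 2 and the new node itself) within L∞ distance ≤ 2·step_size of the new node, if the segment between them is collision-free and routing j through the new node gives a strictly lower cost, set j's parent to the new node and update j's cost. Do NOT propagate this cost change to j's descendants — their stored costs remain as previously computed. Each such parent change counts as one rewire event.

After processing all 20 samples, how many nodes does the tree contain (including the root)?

1. q=(5,20) nearest=0 d=20 new=(5,4) → add node 1 parent=0 cost=4
2. q=(13,34) nearest=1 d=30 new=(9,8) → add node 2 parent=1 cost=8
3. q=(17,0) nearest=2 d=8 new=(13,4) → add node 3 parent=2 cost=12
4. q=(11,43) nearest=2 d=35 new=(11,12) → add node 4 parent=2 cost=12
5. q=(21,22) nearest=4 d=10 new=(15,16) → add node 5 parent=4 cost=16
6. q=(23,15) nearest=5 d=8 new=(19,15) → add node 6 parent=5 cost=20
7. q=(33,48) nearest=5 d=32 new=(19,20) → add node 7 parent=5 cost=20
8. q=(19,44) nearest=7 d=24 new=(19,24) → blocked by [18,23]×[22,28], reject
9. q=(33,18) nearest=6 d=14 new=(23,18) → add node 8 parent=6 cost=24
10. q=(30,20) nearest=8 d=7 new=(27,20) → add node 9 parent=8 cost=28
11. q=(25,7) nearest=6 d=8 new=(23,11) → add node 10 parent=6 cost=24
12. q=(10,36) nearest=7 d=16 new=(15,24) → add node 11 parent=7 cost=24
13. q=(19,21) nearest=7 d=1 new=(19,21) → add node 12 parent=7 cost=21
14. q=(21,5) nearest=10 d=6 new=(21,7) → add node 13 parent=10 cost=28
15. q=(3,23) nearest=4 d=11 new=(7,16) → add node 14 parent=4 cost=16
16. q=(30,0) nearest=13 d=9 new=(25,3) → add node 15 parent=13 cost=32
17. q=(30,19) nearest=9 d=3 new=(30,19) → add node 16 parent=9 cost=31
18. q=(34,28) nearest=9 d=8 new=(31,24) → add node 17 parent=9 cost=32
19. q=(32,45) nearest=11 d=21 new=(19,28) → blocked by [18,23]×[22,28], reject
20. q=(19,23) nearest=12 d=2 new=(19,23) → blocked by [18,23]×[22,28], reject

Node count: 18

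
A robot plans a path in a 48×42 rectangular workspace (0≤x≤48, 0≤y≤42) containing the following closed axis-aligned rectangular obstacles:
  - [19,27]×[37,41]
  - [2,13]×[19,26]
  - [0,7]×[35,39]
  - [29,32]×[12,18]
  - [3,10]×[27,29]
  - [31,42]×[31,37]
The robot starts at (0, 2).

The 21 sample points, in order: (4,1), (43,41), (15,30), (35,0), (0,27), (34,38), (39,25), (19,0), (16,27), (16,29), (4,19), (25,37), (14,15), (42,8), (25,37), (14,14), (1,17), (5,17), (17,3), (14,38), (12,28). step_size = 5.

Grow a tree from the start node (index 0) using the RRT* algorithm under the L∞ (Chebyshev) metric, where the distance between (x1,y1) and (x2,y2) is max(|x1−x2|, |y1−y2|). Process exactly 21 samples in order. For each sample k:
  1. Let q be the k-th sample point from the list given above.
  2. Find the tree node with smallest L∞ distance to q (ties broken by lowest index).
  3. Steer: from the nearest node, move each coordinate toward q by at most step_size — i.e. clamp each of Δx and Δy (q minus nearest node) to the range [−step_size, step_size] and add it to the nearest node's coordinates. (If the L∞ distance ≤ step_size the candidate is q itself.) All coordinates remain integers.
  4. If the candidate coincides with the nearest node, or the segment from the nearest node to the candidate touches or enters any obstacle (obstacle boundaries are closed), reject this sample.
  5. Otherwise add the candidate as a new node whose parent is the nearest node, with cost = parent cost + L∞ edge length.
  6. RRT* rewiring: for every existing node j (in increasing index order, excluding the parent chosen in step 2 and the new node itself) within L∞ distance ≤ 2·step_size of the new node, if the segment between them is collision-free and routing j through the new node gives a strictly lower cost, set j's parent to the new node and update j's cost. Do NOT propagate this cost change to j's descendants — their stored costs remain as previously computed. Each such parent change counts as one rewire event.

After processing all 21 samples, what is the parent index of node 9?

1. q=(4,1) nearest=0 d=4 new=(4,1) → add node 1 parent=0 cost=4
2. q=(43,41) nearest=1 d=40 new=(9,6) → add node 2 parent=1 cost=9
3. q=(15,30) nearest=2 d=24 new=(14,11) → add node 3 parent=2 cost=14
4. q=(35,0) nearest=3 d=21 new=(19,6) → add node 4 parent=3 cost=19
5. q=(0,27) nearest=3 d=16 new=(9,16) → add node 5 parent=3 cost=19
6. q=(34,38) nearest=5 d=25 new=(14,21) → blocked by [2,13]×[19,26], reject
7. q=(39,25) nearest=4 d=20 new=(24,11) → add node 6 parent=4 cost=24
8. q=(19,0) nearest=4 d=6 new=(19,1) → add node 7 parent=4 cost=24
9. q=(16,27) nearest=5 d=11 new=(14,21) → blocked by [2,13]×[19,26], reject
10. q=(16,29) nearest=5 d=13 new=(14,21) → blocked by [2,13]×[19,26], reject
11. q=(4,19) nearest=5 d=5 new=(4,19) → blocked by [2,13]×[19,26], reject
12. q=(25,37) nearest=5 d=21 new=(14,21) → blocked by [2,13]×[19,26], reject
13. q=(14,15) nearest=3 d=4 new=(14,15) → add node 8 parent=3 cost=18
14. q=(42,8) nearest=6 d=18 new=(29,8) → add node 9 parent=6 cost=29
15. q=(25,37) nearest=5 d=21 new=(14,21) → blocked by [2,13]×[19,26], reject
16. q=(14,14) nearest=8 d=1 new=(14,14) → add node 10 parent=8 cost=19
17. q=(1,17) nearest=5 d=8 new=(4,17) → add node 11 parent=5 cost=24
18. q=(5,17) nearest=11 d=1 new=(5,17) → add node 12 parent=11 cost=25
19. q=(17,3) nearest=7 d=2 new=(17,3) → add node 13 parent=7 cost=26
20. q=(14,38) nearest=11 d=21 new=(9,22) → blocked by [2,13]×[19,26], reject
21. q=(12,28) nearest=11 d=11 new=(9,22) → blocked by [2,13]×[19,26], reject

Parent of node 9: 6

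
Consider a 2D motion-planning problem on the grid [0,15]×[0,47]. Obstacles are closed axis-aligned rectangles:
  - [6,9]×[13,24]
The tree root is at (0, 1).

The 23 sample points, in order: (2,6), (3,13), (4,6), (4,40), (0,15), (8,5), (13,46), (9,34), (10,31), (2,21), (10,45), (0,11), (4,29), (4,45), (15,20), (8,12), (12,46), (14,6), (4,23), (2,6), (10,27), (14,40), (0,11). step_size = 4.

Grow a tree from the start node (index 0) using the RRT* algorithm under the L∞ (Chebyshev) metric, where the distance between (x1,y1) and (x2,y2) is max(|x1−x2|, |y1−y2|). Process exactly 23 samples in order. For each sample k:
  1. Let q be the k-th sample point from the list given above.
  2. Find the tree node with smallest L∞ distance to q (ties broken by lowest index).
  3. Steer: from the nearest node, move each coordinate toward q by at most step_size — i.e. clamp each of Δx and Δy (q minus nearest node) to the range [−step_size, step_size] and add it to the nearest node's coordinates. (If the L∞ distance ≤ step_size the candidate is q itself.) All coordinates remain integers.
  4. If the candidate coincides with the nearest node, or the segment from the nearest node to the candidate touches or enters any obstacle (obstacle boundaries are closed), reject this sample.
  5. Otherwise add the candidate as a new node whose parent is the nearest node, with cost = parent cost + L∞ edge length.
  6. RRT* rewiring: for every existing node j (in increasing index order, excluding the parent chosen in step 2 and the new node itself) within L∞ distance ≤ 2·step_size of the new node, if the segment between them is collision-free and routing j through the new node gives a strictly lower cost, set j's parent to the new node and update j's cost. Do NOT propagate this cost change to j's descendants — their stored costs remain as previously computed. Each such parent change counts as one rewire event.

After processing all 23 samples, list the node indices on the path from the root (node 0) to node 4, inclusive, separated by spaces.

1. q=(2,6) nearest=0 d=5 new=(2,5) → add node 1 parent=0 cost=4
2. q=(3,13) nearest=1 d=8 new=(3,9) → add node 2 parent=1 cost=8
3. q=(4,6) nearest=1 d=2 new=(4,6) → add node 3 parent=1 cost=6
4. q=(4,40) nearest=2 d=31 new=(4,13) → add node 4 parent=2 cost=12
5. q=(0,15) nearest=4 d=4 new=(0,15) → add node 5 parent=4 cost=16
6. q=(8,5) nearest=3 d=4 new=(8,5) → add node 6 parent=3 cost=10
7. q=(13,46) nearest=5 d=31 new=(4,19) → add node 7 parent=5 cost=20
8. q=(9,34) nearest=7 d=15 new=(8,23) → blocked by [6,9]×[13,24], reject
9. q=(10,31) nearest=7 d=12 new=(8,23) → blocked by [6,9]×[13,24], reject
10. q=(2,21) nearest=7 d=2 new=(2,21) → add node 8 parent=7 cost=22
11. q=(10,45) nearest=8 d=24 new=(6,25) → add node 9 parent=8 cost=26
12. q=(0,11) nearest=2 d=3 new=(0,11) → add node 10 parent=2 cost=11; rewire 5→10 (15<16); rewire 7→10 (19<20)
13. q=(4,29) nearest=9 d=4 new=(4,29) → add node 11 parent=9 cost=30
14. q=(4,45) nearest=11 d=16 new=(4,33) → add node 12 parent=11 cost=34
15. q=(15,20) nearest=9 d=9 new=(10,21) → blocked by [6,9]×[13,24], reject
16. q=(8,12) nearest=4 d=4 new=(8,12) → add node 13 parent=4 cost=16
17. q=(12,46) nearest=12 d=13 new=(8,37) → add node 14 parent=12 cost=38
18. q=(14,6) nearest=6 d=6 new=(12,6) → add node 15 parent=6 cost=14
19. q=(4,23) nearest=8 d=2 new=(4,23) → add node 16 parent=8 cost=24
20. q=(2,6) nearest=1 d=1 new=(2,6) → add node 17 parent=1 cost=5; rewire 10→17 (10<11); rewire 13→17 (11<16)
21. q=(10,27) nearest=9 d=4 new=(10,27) → add node 18 parent=9 cost=30
22. q=(14,40) nearest=14 d=6 new=(12,40) → add node 19 parent=14 cost=42
23. q=(0,11) nearest=10 d=0 → coincident, reject

Path: 0 1 2 4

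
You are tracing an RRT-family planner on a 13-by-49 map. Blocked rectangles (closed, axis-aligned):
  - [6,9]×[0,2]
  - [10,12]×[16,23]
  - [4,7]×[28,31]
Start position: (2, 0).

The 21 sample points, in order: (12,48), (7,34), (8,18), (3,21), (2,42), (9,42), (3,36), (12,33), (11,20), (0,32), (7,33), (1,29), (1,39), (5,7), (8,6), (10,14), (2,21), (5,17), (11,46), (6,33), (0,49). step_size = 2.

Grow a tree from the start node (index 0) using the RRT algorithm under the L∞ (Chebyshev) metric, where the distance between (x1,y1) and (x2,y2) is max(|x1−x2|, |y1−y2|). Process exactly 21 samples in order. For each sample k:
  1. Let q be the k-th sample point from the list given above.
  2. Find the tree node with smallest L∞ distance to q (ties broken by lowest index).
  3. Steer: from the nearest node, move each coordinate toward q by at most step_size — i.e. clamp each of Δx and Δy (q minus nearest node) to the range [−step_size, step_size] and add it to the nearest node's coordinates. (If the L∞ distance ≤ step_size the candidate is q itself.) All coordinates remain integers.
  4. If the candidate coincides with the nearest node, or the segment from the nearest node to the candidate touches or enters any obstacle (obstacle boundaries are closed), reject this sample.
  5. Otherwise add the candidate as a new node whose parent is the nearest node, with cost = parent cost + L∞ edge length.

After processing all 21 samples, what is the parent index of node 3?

1. q=(12,48) nearest=0 d=48 new=(4,2) → add node 1 parent=0 cost=2
2. q=(7,34) nearest=1 d=32 new=(6,4) → add node 2 parent=1 cost=4
3. q=(8,18) nearest=2 d=14 new=(8,6) → add node 3 parent=2 cost=6
4. q=(3,21) nearest=3 d=15 new=(6,8) → add node 4 parent=3 cost=8
5. q=(2,42) nearest=4 d=34 new=(4,10) → add node 5 parent=4 cost=10
6. q=(9,42) nearest=5 d=32 new=(6,12) → add node 6 parent=5 cost=12
7. q=(3,36) nearest=6 d=24 new=(4,14) → add node 7 parent=6 cost=14
8. q=(12,33) nearest=7 d=19 new=(6,16) → add node 8 parent=7 cost=16
9. q=(11,20) nearest=8 d=5 new=(8,18) → add node 9 parent=8 cost=18
10. q=(0,32) nearest=9 d=14 new=(6,20) → add node 10 parent=9 cost=20
11. q=(7,33) nearest=10 d=13 new=(7,22) → add node 11 parent=10 cost=22
12. q=(1,29) nearest=11 d=7 new=(5,24) → add node 12 parent=11 cost=24
13. q=(1,39) nearest=12 d=15 new=(3,26) → add node 13 parent=12 cost=26
14. q=(5,7) nearest=4 d=1 new=(5,7) → add node 14 parent=4 cost=9
15. q=(8,6) nearest=3 d=0 → coincident, reject
16. q=(10,14) nearest=6 d=4 new=(8,14) → add node 15 parent=6 cost=14
17. q=(2,21) nearest=12 d=3 new=(3,22) → add node 16 parent=12 cost=26
18. q=(5,17) nearest=8 d=1 new=(5,17) → add node 17 parent=8 cost=17
19. q=(11,46) nearest=13 d=20 new=(5,28) → blocked by [4,7]×[28,31], reject
20. q=(6,33) nearest=13 d=7 new=(5,28) → blocked by [4,7]×[28,31], reject
21. q=(0,49) nearest=13 d=23 new=(1,28) → add node 18 parent=13 cost=28

Parent of node 3: 2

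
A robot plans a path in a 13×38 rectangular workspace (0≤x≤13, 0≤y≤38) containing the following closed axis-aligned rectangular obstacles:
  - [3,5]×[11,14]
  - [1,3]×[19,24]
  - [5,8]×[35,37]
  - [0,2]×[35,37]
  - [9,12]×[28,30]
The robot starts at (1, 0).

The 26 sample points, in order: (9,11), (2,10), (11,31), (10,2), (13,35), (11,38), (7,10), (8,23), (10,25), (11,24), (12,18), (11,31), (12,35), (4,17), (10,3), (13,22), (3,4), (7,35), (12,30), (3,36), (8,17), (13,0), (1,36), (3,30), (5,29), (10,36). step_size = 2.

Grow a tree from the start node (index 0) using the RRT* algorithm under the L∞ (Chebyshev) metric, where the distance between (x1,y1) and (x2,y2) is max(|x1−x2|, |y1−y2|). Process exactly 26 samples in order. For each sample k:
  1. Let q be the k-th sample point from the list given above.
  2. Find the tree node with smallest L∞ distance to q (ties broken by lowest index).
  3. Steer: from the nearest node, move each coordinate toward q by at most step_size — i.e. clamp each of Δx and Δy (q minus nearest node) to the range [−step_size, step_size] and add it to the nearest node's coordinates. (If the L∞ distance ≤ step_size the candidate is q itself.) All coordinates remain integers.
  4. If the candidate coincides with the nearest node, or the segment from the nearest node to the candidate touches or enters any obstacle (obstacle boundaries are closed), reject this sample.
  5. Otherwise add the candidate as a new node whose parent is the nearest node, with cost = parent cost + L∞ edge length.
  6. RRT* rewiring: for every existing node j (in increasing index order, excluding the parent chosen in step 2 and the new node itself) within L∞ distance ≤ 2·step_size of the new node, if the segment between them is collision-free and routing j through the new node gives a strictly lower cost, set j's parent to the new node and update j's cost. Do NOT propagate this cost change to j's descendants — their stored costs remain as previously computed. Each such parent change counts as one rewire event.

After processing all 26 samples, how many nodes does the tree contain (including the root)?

Node count: 25

1. q=(9,11) nearest=0 d=11 new=(3,2) → add node 1 parent=0 cost=2
2. q=(2,10) nearest=1 d=8 new=(2,4) → add node 2 parent=1 cost=4
3. q=(11,31) nearest=2 d=27 new=(4,6) → add node 3 parent=2 cost=6
4. q=(10,2) nearest=3 d=6 new=(6,4) → add node 4 parent=3 cost=8
5. q=(13,35) nearest=3 d=29 new=(6,8) → add node 5 parent=3 cost=8
6. q=(11,38) nearest=5 d=30 new=(8,10) → add node 6 parent=5 cost=10
7. q=(7,10) nearest=6 d=1 new=(7,10) → add node 7 parent=6 cost=11
8. q=(8,23) nearest=6 d=13 new=(8,12) → add node 8 parent=6 cost=12
9. q=(10,25) nearest=8 d=13 new=(10,14) → add node 9 parent=8 cost=14
10. q=(11,24) nearest=9 d=10 new=(11,16) → add node 10 parent=9 cost=16
11. q=(12,18) nearest=10 d=2 new=(12,18) → add node 11 parent=10 cost=18
12. q=(11,31) nearest=11 d=13 new=(11,20) → add node 12 parent=11 cost=20
13. q=(12,35) nearest=12 d=15 new=(12,22) → add node 13 parent=12 cost=22
14. q=(4,17) nearest=8 d=5 new=(6,14) → add node 14 parent=8 cost=14
15. q=(10,3) nearest=4 d=4 new=(8,3) → add node 15 parent=4 cost=10
16. q=(13,22) nearest=13 d=1 new=(13,22) → add node 16 parent=13 cost=23
17. q=(3,4) nearest=2 d=1 new=(3,4) → add node 17 parent=2 cost=5
18. q=(7,35) nearest=13 d=13 new=(10,24) → add node 18 parent=13 cost=24
19. q=(12,30) nearest=18 d=6 new=(12,26) → add node 19 parent=18 cost=26
20. q=(3,36) nearest=19 d=10 new=(10,28) → blocked by [9,12]×[28,30], reject
21. q=(8,17) nearest=9 d=3 new=(8,16) → add node 20 parent=9 cost=16
22. q=(13,0) nearest=15 d=5 new=(10,1) → add node 21 parent=15 cost=12
23. q=(1,36) nearest=19 d=11 new=(10,28) → blocked by [9,12]×[28,30], reject
24. q=(3,30) nearest=18 d=7 new=(8,26) → add node 22 parent=18 cost=26
25. q=(5,29) nearest=22 d=3 new=(6,28) → add node 23 parent=22 cost=28
26. q=(10,36) nearest=23 d=8 new=(8,30) → add node 24 parent=23 cost=30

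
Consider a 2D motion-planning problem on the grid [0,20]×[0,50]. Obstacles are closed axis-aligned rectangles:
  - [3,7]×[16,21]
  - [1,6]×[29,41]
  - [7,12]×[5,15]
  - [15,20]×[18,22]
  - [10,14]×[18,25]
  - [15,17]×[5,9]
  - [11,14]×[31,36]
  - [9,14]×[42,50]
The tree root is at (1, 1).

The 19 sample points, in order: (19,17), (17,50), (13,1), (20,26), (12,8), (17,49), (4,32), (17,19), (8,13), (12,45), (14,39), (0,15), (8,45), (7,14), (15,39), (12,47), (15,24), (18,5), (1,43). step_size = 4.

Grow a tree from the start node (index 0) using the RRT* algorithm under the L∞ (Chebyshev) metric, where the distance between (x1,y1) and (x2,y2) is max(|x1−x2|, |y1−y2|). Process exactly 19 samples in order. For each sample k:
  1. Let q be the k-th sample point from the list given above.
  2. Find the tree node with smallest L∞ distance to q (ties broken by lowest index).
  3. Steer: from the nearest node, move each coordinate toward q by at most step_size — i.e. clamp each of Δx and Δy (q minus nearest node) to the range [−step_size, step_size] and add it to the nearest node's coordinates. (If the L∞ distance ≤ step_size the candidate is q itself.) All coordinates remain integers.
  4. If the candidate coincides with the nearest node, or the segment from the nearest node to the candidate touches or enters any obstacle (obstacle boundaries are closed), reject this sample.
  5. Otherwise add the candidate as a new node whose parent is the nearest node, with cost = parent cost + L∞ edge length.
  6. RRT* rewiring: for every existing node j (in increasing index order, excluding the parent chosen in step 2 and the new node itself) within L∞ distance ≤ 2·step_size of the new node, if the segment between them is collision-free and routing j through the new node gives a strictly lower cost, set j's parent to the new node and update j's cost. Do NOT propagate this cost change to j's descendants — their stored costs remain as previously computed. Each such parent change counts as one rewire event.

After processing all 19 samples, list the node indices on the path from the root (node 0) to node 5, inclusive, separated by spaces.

Path: 0 1 2 5

1. q=(19,17) nearest=0 d=18 new=(5,5) → add node 1 parent=0 cost=4
2. q=(17,50) nearest=1 d=45 new=(9,9) → blocked by [7,12]×[5,15], reject
3. q=(13,1) nearest=1 d=8 new=(9,1) → add node 2 parent=1 cost=8
4. q=(20,26) nearest=1 d=21 new=(9,9) → blocked by [7,12]×[5,15], reject
5. q=(12,8) nearest=1 d=7 new=(9,8) → blocked by [7,12]×[5,15], reject
6. q=(17,49) nearest=1 d=44 new=(9,9) → blocked by [7,12]×[5,15], reject
7. q=(4,32) nearest=1 d=27 new=(4,9) → add node 3 parent=1 cost=8
8. q=(17,19) nearest=3 d=13 new=(8,13) → blocked by [7,12]×[5,15], reject
9. q=(8,13) nearest=3 d=4 new=(8,13) → blocked by [7,12]×[5,15], reject
10. q=(12,45) nearest=3 d=36 new=(8,13) → blocked by [7,12]×[5,15], reject
11. q=(14,39) nearest=3 d=30 new=(8,13) → blocked by [7,12]×[5,15], reject
12. q=(0,15) nearest=3 d=6 new=(0,13) → add node 4 parent=3 cost=12
13. q=(8,45) nearest=4 d=32 new=(4,17) → blocked by [3,7]×[16,21], reject
14. q=(7,14) nearest=3 d=5 new=(7,13) → blocked by [7,12]×[5,15], reject
15. q=(15,39) nearest=4 d=26 new=(4,17) → blocked by [3,7]×[16,21], reject
16. q=(12,47) nearest=4 d=34 new=(4,17) → blocked by [3,7]×[16,21], reject
17. q=(15,24) nearest=3 d=15 new=(8,13) → blocked by [7,12]×[5,15], reject
18. q=(18,5) nearest=2 d=9 new=(13,5) → add node 5 parent=2 cost=12
19. q=(1,43) nearest=4 d=30 new=(1,17) → add node 6 parent=4 cost=16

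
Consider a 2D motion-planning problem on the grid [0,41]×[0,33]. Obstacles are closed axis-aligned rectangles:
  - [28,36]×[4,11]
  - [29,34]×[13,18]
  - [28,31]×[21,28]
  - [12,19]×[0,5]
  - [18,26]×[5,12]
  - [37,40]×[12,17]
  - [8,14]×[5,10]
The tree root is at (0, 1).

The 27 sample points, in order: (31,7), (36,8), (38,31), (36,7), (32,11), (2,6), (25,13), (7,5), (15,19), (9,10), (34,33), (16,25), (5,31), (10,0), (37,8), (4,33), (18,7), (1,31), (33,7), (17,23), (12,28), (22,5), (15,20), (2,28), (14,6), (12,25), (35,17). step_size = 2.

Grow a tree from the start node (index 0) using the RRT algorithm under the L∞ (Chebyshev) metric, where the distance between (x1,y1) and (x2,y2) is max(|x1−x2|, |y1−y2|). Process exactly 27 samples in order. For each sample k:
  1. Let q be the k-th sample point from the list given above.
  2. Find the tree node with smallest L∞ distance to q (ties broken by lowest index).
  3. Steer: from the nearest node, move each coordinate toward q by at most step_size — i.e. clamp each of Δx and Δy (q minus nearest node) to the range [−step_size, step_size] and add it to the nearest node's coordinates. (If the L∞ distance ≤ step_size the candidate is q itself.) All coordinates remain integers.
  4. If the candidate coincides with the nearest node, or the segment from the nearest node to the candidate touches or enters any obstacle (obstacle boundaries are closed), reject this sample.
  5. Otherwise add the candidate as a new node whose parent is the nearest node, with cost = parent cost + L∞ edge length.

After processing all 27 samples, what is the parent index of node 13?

1. q=(31,7) nearest=0 d=31 new=(2,3) → add node 1 parent=0 cost=2
2. q=(36,8) nearest=1 d=34 new=(4,5) → add node 2 parent=1 cost=4
3. q=(38,31) nearest=2 d=34 new=(6,7) → add node 3 parent=2 cost=6
4. q=(36,7) nearest=3 d=30 new=(8,7) → blocked by [8,14]×[5,10], reject
5. q=(32,11) nearest=3 d=26 new=(8,9) → blocked by [8,14]×[5,10], reject
6. q=(2,6) nearest=2 d=2 new=(2,6) → add node 4 parent=2 cost=6
7. q=(25,13) nearest=3 d=19 new=(8,9) → blocked by [8,14]×[5,10], reject
8. q=(7,5) nearest=3 d=2 new=(7,5) → add node 5 parent=3 cost=8
9. q=(15,19) nearest=3 d=12 new=(8,9) → blocked by [8,14]×[5,10], reject
10. q=(9,10) nearest=3 d=3 new=(8,9) → blocked by [8,14]×[5,10], reject
11. q=(34,33) nearest=3 d=28 new=(8,9) → blocked by [8,14]×[5,10], reject
12. q=(16,25) nearest=3 d=18 new=(8,9) → blocked by [8,14]×[5,10], reject
13. q=(5,31) nearest=3 d=24 new=(5,9) → add node 6 parent=3 cost=8
14. q=(10,0) nearest=5 d=5 new=(9,3) → add node 7 parent=5 cost=10
15. q=(37,8) nearest=7 d=28 new=(11,5) → blocked by [8,14]×[5,10], reject
16. q=(4,33) nearest=6 d=24 new=(4,11) → add node 8 parent=6 cost=10
17. q=(18,7) nearest=7 d=9 new=(11,5) → blocked by [8,14]×[5,10], reject
18. q=(1,31) nearest=8 d=20 new=(2,13) → add node 9 parent=8 cost=12
19. q=(33,7) nearest=7 d=24 new=(11,5) → blocked by [8,14]×[5,10], reject
20. q=(17,23) nearest=8 d=13 new=(6,13) → add node 10 parent=8 cost=12
21. q=(12,28) nearest=9 d=15 new=(4,15) → add node 11 parent=9 cost=14
22. q=(22,5) nearest=7 d=13 new=(11,5) → blocked by [8,14]×[5,10], reject
23. q=(15,20) nearest=10 d=9 new=(8,15) → add node 12 parent=10 cost=14
24. q=(2,28) nearest=11 d=13 new=(2,17) → add node 13 parent=11 cost=16
25. q=(14,6) nearest=7 d=5 new=(11,5) → blocked by [8,14]×[5,10], reject
26. q=(12,25) nearest=11 d=10 new=(6,17) → add node 14 parent=11 cost=16
27. q=(35,17) nearest=7 d=26 new=(11,5) → blocked by [8,14]×[5,10], reject

Parent of node 13: 11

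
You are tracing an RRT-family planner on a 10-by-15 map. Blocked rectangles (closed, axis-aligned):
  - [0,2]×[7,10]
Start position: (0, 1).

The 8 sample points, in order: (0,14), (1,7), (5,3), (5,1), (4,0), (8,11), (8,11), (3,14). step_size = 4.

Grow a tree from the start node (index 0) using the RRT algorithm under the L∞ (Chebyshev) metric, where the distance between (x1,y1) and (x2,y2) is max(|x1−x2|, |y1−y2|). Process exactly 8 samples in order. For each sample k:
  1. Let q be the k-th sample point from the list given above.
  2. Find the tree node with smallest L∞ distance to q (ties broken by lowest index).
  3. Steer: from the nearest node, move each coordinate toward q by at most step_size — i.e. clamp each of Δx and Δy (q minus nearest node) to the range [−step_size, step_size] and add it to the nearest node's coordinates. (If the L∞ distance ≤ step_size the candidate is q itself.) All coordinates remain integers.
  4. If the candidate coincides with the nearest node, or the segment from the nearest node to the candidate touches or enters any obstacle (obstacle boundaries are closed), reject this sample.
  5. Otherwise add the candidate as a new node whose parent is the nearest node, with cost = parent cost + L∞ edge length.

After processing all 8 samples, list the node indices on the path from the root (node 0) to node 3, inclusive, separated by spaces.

Path: 0 2 3

1. q=(0,14) nearest=0 d=13 new=(0,5) → add node 1 parent=0 cost=4
2. q=(1,7) nearest=1 d=2 new=(1,7) → blocked by [0,2]×[7,10], reject
3. q=(5,3) nearest=0 d=5 new=(4,3) → add node 2 parent=0 cost=4
4. q=(5,1) nearest=2 d=2 new=(5,1) → add node 3 parent=2 cost=6
5. q=(4,0) nearest=3 d=1 new=(4,0) → add node 4 parent=3 cost=7
6. q=(8,11) nearest=1 d=8 new=(4,9) → blocked by [0,2]×[7,10], reject
7. q=(8,11) nearest=1 d=8 new=(4,9) → blocked by [0,2]×[7,10], reject
8. q=(3,14) nearest=1 d=9 new=(3,9) → blocked by [0,2]×[7,10], reject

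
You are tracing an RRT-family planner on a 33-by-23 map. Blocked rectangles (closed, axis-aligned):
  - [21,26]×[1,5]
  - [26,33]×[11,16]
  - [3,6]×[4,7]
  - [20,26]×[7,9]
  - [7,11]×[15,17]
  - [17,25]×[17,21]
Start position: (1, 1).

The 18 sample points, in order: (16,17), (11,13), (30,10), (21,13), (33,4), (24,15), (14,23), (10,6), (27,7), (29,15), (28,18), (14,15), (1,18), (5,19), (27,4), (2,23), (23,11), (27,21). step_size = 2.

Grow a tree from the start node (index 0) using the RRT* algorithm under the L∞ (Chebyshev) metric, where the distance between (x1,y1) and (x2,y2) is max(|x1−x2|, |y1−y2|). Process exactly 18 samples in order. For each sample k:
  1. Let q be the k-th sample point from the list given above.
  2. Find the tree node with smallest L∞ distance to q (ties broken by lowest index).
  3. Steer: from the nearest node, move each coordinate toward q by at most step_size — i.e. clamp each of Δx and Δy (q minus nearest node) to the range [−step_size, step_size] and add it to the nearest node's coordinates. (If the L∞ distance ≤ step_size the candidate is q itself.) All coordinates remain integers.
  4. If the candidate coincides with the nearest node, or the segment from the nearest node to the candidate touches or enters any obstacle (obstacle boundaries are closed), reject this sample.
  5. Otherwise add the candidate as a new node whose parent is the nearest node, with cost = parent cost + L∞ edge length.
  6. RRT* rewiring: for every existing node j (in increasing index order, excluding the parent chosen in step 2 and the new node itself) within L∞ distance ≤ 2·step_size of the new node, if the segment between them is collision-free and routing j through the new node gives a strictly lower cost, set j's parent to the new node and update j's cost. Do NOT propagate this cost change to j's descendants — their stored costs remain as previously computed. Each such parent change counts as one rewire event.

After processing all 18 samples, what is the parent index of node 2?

Parent of node 2: 1

1. q=(16,17) nearest=0 d=16 new=(3,3) → add node 1 parent=0 cost=2
2. q=(11,13) nearest=1 d=10 new=(5,5) → blocked by [3,6]×[4,7], reject
3. q=(30,10) nearest=1 d=27 new=(5,5) → blocked by [3,6]×[4,7], reject
4. q=(21,13) nearest=1 d=18 new=(5,5) → blocked by [3,6]×[4,7], reject
5. q=(33,4) nearest=1 d=30 new=(5,4) → blocked by [3,6]×[4,7], reject
6. q=(24,15) nearest=1 d=21 new=(5,5) → blocked by [3,6]×[4,7], reject
7. q=(14,23) nearest=1 d=20 new=(5,5) → blocked by [3,6]×[4,7], reject
8. q=(10,6) nearest=1 d=7 new=(5,5) → blocked by [3,6]×[4,7], reject
9. q=(27,7) nearest=1 d=24 new=(5,5) → blocked by [3,6]×[4,7], reject
10. q=(29,15) nearest=1 d=26 new=(5,5) → blocked by [3,6]×[4,7], reject
11. q=(28,18) nearest=1 d=25 new=(5,5) → blocked by [3,6]×[4,7], reject
12. q=(14,15) nearest=1 d=12 new=(5,5) → blocked by [3,6]×[4,7], reject
13. q=(1,18) nearest=1 d=15 new=(1,5) → add node 2 parent=1 cost=4
14. q=(5,19) nearest=2 d=14 new=(3,7) → blocked by [3,6]×[4,7], reject
15. q=(27,4) nearest=1 d=24 new=(5,4) → blocked by [3,6]×[4,7], reject
16. q=(2,23) nearest=2 d=18 new=(2,7) → add node 3 parent=2 cost=6
17. q=(23,11) nearest=1 d=20 new=(5,5) → blocked by [3,6]×[4,7], reject
18. q=(27,21) nearest=1 d=24 new=(5,5) → blocked by [3,6]×[4,7], reject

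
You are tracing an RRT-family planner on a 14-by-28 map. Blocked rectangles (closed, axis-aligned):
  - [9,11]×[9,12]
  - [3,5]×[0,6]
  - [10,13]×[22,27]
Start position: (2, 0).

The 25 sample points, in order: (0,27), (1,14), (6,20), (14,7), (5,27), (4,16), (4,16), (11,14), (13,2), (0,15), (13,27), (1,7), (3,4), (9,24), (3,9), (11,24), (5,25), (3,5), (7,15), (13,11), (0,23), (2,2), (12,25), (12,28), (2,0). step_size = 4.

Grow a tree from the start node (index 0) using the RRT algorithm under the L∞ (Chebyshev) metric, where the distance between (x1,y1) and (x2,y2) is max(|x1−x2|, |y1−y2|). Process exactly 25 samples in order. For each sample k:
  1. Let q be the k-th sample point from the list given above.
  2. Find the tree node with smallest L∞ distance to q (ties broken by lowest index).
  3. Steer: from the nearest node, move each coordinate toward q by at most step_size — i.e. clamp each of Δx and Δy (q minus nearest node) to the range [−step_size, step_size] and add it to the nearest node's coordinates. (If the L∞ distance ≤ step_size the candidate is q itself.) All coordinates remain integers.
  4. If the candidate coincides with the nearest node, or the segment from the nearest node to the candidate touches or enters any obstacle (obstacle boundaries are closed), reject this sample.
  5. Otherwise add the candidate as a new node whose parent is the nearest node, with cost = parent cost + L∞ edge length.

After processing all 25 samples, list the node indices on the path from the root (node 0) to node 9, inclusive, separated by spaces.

1. q=(0,27) nearest=0 d=27 new=(0,4) → add node 1 parent=0 cost=4
2. q=(1,14) nearest=1 d=10 new=(1,8) → add node 2 parent=1 cost=8
3. q=(6,20) nearest=2 d=12 new=(5,12) → add node 3 parent=2 cost=12
4. q=(14,7) nearest=3 d=9 new=(9,8) → add node 4 parent=3 cost=16
5. q=(5,27) nearest=3 d=15 new=(5,16) → add node 5 parent=3 cost=16
6. q=(4,16) nearest=5 d=1 new=(4,16) → add node 6 parent=5 cost=17
7. q=(4,16) nearest=6 d=0 → coincident, reject
8. q=(11,14) nearest=3 d=6 new=(9,14) → add node 7 parent=3 cost=16
9. q=(13,2) nearest=4 d=6 new=(13,4) → add node 8 parent=4 cost=20
10. q=(0,15) nearest=6 d=4 new=(0,15) → add node 9 parent=6 cost=21
11. q=(13,27) nearest=5 d=11 new=(9,20) → add node 10 parent=5 cost=20
12. q=(1,7) nearest=2 d=1 new=(1,7) → add node 11 parent=2 cost=9
13. q=(3,4) nearest=1 d=3 new=(3,4) → blocked by [3,5]×[0,6], reject
14. q=(9,24) nearest=10 d=4 new=(9,24) → add node 12 parent=10 cost=24
15. q=(3,9) nearest=2 d=2 new=(3,9) → add node 13 parent=2 cost=10
16. q=(11,24) nearest=12 d=2 new=(11,24) → blocked by [10,13]×[22,27], reject
17. q=(5,25) nearest=12 d=4 new=(5,25) → add node 14 parent=12 cost=28
18. q=(3,5) nearest=11 d=2 new=(3,5) → blocked by [3,5]×[0,6], reject
19. q=(7,15) nearest=5 d=2 new=(7,15) → add node 15 parent=5 cost=18
20. q=(13,11) nearest=4 d=4 new=(13,11) → blocked by [9,11]×[9,12], reject
21. q=(0,23) nearest=14 d=5 new=(1,23) → add node 16 parent=14 cost=32
22. q=(2,2) nearest=0 d=2 new=(2,2) → add node 17 parent=0 cost=2
23. q=(12,25) nearest=12 d=3 new=(12,25) → blocked by [10,13]×[22,27], reject
24. q=(12,28) nearest=12 d=4 new=(12,28) → blocked by [10,13]×[22,27], reject
25. q=(2,0) nearest=0 d=0 → coincident, reject

Path: 0 1 2 3 5 6 9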